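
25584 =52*492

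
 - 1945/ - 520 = 389/104 =3.74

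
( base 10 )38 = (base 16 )26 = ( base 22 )1g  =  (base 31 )17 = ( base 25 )1D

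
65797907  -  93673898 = -27875991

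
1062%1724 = 1062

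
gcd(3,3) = 3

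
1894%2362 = 1894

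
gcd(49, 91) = 7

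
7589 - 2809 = 4780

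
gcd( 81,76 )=1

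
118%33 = 19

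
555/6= 92 + 1/2 = 92.50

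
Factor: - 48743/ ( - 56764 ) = 79/92 = 2^( - 2 ) *23^( - 1 )*79^1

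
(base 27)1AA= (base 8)1761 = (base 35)ST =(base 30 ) 13J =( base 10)1009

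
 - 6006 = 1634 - 7640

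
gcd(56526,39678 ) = 6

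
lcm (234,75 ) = 5850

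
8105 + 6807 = 14912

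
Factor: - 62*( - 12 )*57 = 42408=2^3*3^2*19^1*31^1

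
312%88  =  48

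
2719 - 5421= - 2702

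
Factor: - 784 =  - 2^4 * 7^2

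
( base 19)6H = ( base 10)131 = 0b10000011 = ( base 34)3t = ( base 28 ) 4j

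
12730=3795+8935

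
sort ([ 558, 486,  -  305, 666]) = [ - 305 , 486,558, 666]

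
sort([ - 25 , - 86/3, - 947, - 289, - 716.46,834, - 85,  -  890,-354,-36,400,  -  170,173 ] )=[ - 947, - 890, - 716.46 , - 354, - 289,-170, - 85, - 36,-86/3, - 25, 173,400,834 ] 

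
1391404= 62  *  22442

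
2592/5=518 + 2/5=518.40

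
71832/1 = 71832 = 71832.00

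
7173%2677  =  1819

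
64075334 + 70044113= 134119447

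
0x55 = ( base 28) 31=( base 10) 85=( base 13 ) 67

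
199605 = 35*5703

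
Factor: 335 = 5^1*67^1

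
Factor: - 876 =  - 2^2*3^1 *73^1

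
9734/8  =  1216 + 3/4 = 1216.75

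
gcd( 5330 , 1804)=82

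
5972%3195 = 2777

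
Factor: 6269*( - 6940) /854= - 2^1*5^1*7^ (  -  1)*61^( - 1)*347^1*6269^1  =  -  21753430/427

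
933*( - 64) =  - 59712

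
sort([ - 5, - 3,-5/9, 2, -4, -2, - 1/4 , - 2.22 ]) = [ - 5, - 4, - 3, - 2.22, - 2, - 5/9,  -  1/4, 2]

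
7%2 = 1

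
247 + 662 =909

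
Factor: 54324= 2^2*3^3*503^1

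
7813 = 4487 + 3326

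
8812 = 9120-308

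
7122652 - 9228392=-2105740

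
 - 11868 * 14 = -166152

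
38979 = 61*639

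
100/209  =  100/209  =  0.48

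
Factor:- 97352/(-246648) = 283/717= 3^( - 1 )*239^( - 1)*283^1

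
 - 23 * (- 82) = 1886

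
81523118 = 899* 90682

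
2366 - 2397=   -  31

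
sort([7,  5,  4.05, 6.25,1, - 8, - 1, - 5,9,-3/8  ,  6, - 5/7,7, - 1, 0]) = [ - 8, - 5, - 1, - 1 , - 5/7,-3/8, 0,1, 4.05, 5, 6, 6.25, 7,7,9]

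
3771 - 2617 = 1154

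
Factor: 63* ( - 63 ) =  - 3^4*7^2 = - 3969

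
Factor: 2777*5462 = 2^1*2731^1*2777^1= 15167974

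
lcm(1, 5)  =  5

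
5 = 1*5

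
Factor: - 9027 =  - 3^2*17^1*59^1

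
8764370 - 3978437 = 4785933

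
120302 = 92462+27840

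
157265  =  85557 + 71708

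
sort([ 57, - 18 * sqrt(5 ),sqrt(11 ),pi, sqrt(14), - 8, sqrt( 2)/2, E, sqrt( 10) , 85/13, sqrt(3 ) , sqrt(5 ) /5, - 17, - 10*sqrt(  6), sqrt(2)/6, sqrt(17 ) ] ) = [ - 18*sqrt(5), - 10*sqrt( 6) , - 17, - 8,sqrt( 2)/6 , sqrt(5 )/5, sqrt(2)/2,sqrt( 3), E,pi,sqrt (10), sqrt(11), sqrt( 14), sqrt(17), 85/13,57 ] 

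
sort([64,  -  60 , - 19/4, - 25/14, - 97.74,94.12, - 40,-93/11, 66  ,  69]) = [ - 97.74, - 60,- 40, - 93/11,-19/4, - 25/14,64,66, 69,94.12 ]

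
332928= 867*384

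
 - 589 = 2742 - 3331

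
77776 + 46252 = 124028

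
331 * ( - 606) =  - 200586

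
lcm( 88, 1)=88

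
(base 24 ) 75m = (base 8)10116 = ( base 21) 99g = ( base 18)CFG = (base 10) 4174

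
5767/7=823+6/7 = 823.86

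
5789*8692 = 50317988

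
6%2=0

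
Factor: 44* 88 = 3872 =2^5*11^2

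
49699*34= 1689766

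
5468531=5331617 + 136914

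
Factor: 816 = 2^4*3^1*17^1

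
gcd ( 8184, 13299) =1023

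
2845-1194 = 1651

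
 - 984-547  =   -1531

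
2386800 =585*4080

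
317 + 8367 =8684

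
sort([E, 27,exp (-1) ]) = [ exp( -1),E,27 ] 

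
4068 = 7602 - 3534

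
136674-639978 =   -  503304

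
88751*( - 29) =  - 2573779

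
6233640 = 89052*70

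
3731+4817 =8548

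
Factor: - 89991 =  -  3^4*11^1 * 101^1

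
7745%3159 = 1427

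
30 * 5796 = 173880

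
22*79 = 1738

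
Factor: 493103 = 13^1*83^1*457^1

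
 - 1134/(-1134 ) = 1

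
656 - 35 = 621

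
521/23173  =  521/23173 = 0.02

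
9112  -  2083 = 7029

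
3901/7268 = 3901/7268 = 0.54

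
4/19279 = 4/19279 = 0.00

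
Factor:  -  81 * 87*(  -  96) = 676512 = 2^5*3^6*29^1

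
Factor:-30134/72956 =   -  2^( - 1 )*19^1 *23^( - 1 ) = - 19/46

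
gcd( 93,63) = 3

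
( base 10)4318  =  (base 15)142d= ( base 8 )10336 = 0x10DE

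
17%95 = 17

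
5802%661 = 514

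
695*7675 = 5334125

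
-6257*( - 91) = 569387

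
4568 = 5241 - 673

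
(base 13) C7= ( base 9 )201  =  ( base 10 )163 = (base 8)243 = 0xa3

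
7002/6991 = 7002/6991  =  1.00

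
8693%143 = 113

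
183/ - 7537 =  - 1 + 7354/7537 = - 0.02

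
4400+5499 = 9899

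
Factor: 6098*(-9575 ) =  - 2^1 * 5^2*383^1 *3049^1 = - 58388350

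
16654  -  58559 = -41905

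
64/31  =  64/31 =2.06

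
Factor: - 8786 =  - 2^1*23^1*191^1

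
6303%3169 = 3134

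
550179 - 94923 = 455256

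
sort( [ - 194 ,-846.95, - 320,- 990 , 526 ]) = [ - 990, - 846.95, -320,  -  194, 526]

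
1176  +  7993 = 9169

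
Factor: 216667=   11^1*19697^1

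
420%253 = 167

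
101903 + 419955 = 521858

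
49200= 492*100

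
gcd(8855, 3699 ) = 1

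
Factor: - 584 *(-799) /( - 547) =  - 466616/547 = -2^3*17^1*47^1*73^1 * 547^(  -  1) 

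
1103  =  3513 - 2410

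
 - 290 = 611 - 901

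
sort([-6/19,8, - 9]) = [-9,-6/19, 8] 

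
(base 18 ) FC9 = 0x13dd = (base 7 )20553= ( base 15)1790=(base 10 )5085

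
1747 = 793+954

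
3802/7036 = 1901/3518 = 0.54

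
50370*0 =0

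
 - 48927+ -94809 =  - 143736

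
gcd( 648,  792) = 72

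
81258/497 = 163 + 247/497 = 163.50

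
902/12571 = 902/12571 = 0.07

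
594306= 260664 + 333642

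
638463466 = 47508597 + 590954869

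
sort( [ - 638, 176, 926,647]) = [  -  638, 176,647,  926] 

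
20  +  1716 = 1736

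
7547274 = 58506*129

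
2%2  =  0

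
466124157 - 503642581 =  - 37518424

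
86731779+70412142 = 157143921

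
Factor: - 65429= - 7^1*13^1*719^1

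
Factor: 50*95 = 2^1* 5^3*19^1 = 4750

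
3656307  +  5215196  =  8871503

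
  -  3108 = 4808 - 7916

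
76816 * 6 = 460896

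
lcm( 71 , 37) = 2627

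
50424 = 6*8404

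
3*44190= 132570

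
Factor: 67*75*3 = 15075= 3^2*5^2*67^1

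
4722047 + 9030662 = 13752709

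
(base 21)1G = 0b100101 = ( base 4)211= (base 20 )1H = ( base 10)37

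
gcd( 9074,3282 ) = 2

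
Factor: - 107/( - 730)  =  2^ (  -  1) * 5^( - 1 )*73^( - 1)  *  107^1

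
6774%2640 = 1494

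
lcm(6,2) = 6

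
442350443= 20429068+421921375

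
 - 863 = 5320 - 6183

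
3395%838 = 43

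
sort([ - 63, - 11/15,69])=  [-63, - 11/15,  69] 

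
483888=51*9488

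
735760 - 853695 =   -  117935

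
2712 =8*339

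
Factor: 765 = 3^2*5^1*17^1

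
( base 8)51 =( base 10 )41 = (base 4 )221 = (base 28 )1D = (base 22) 1j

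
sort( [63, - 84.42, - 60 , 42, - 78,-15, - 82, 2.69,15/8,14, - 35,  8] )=[ - 84.42, - 82, - 78, -60, - 35,-15,15/8, 2.69,8,14,  42,63] 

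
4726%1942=842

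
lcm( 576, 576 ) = 576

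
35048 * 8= 280384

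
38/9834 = 19/4917 = 0.00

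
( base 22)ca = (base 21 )D1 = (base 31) 8q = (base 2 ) 100010010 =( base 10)274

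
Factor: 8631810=2^1*3^2*5^1*11^1*8719^1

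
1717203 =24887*69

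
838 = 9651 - 8813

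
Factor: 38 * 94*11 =2^2 *11^1*19^1*47^1=39292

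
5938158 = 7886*753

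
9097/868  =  9097/868=10.48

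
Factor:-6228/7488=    - 2^( - 4)  *13^(- 1 )*173^1 = - 173/208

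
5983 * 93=556419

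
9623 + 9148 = 18771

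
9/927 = 1/103  =  0.01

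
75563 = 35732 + 39831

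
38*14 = 532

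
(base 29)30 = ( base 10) 87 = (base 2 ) 1010111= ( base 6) 223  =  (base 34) 2J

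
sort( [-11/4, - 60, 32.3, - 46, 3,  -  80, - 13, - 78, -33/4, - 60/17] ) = [ - 80,  -  78, - 60 ,-46, - 13, - 33/4, - 60/17, - 11/4 , 3, 32.3] 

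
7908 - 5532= 2376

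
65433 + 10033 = 75466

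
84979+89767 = 174746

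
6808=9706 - 2898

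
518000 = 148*3500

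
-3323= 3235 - 6558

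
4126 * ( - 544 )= - 2244544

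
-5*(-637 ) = 3185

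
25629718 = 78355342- 52725624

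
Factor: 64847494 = 2^1*19^1*281^1*6073^1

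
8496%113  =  21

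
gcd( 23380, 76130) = 10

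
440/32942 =220/16471=0.01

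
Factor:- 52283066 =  - 2^1*11^1*113^1*21031^1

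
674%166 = 10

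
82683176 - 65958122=16725054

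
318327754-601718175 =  - 283390421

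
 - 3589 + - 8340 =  - 11929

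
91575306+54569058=146144364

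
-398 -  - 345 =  - 53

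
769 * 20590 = 15833710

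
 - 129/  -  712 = 129/712 = 0.18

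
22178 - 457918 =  - 435740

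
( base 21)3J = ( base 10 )82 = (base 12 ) 6a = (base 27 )31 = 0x52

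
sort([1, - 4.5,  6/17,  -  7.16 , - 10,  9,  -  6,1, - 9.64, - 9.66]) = [- 10, - 9.66, -9.64, - 7.16, -6, - 4.5,6/17, 1, 1, 9 ] 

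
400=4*100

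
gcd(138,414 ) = 138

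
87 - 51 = 36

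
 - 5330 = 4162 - 9492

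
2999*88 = 263912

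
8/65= 8/65 =0.12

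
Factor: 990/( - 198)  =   - 5^1 = - 5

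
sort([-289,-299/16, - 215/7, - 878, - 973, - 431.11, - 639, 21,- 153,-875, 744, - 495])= [-973, - 878, - 875, - 639, - 495,-431.11, - 289 , - 153, - 215/7 , - 299/16,21 , 744]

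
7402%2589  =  2224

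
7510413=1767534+5742879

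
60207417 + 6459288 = 66666705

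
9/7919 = 9/7919 = 0.00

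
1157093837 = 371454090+785639747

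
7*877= 6139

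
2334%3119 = 2334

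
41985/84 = 13995/28 = 499.82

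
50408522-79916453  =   - 29507931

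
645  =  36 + 609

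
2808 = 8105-5297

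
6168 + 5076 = 11244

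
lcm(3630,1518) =83490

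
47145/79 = 596  +  61/79 = 596.77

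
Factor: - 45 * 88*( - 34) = 134640 = 2^4 * 3^2*5^1*11^1*17^1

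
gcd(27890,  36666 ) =2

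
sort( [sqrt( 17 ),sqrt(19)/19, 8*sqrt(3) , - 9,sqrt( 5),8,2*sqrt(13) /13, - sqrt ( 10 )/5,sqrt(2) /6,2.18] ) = [-9, - sqrt(10)/5,sqrt(19)/19,sqrt( 2 )/6, 2 * sqrt(13)/13,2.18,sqrt( 5), sqrt( 17), 8, 8 *sqrt(3) ]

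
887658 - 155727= 731931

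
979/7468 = 979/7468 = 0.13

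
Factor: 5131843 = 19^1*270097^1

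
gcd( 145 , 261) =29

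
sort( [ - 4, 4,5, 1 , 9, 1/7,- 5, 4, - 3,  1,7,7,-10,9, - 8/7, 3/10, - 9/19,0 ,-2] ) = [  -  10 , - 5,-4,- 3 ,-2 ,- 8/7,  -  9/19,0, 1/7,3/10,  1, 1,4, 4,5,  7 , 7, 9,9]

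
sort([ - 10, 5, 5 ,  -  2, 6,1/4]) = [  -  10,-2, 1/4,5,5,  6]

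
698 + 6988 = 7686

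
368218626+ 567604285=935822911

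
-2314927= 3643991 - 5958918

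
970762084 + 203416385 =1174178469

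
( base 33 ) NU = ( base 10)789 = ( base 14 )405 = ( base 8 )1425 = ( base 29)R6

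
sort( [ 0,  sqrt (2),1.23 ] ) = [ 0,1.23 , sqrt(2)]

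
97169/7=97169/7=13881.29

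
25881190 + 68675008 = 94556198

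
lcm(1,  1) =1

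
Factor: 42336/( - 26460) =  - 2^3 * 5^( - 1) = - 8/5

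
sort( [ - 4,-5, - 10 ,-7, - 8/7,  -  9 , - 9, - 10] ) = [ - 10,-10, - 9 , - 9,-7, - 5, - 4, - 8/7 ] 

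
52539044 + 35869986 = 88409030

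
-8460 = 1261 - 9721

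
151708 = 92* 1649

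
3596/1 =3596 = 3596.00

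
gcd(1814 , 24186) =2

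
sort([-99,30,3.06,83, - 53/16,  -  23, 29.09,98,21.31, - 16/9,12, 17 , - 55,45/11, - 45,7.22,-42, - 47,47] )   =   [ - 99, - 55, - 47, - 45,-42, - 23,  -  53/16, - 16/9,3.06,45/11,7.22, 12,17,21.31,29.09,30,47,83 , 98]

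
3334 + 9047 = 12381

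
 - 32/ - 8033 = 32/8033= 0.00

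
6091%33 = 19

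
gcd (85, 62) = 1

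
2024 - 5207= - 3183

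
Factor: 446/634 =223/317 = 223^1*317^(  -  1)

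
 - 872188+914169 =41981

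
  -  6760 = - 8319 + 1559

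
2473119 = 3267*757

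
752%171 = 68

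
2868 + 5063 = 7931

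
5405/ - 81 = -67+22/81  =  - 66.73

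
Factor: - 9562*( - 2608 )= 24937696=2^5*7^1 * 163^1*683^1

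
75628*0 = 0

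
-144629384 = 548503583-693132967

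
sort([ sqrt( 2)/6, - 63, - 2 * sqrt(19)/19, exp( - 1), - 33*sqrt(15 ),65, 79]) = [ - 33*sqrt( 15), - 63, - 2*sqrt( 19 ) /19, sqrt( 2 ) /6,  exp ( - 1), 65, 79] 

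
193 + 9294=9487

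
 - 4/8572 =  - 1+ 2142/2143= - 0.00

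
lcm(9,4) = 36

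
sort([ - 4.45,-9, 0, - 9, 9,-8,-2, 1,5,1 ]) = [ - 9, - 9,  -  8, - 4.45,-2, 0, 1, 1, 5, 9 ] 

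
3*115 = 345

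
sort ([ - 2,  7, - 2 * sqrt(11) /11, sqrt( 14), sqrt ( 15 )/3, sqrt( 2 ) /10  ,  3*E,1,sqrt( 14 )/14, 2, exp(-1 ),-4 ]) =[ - 4, - 2, - 2*sqrt( 11) /11,sqrt( 2 ) /10,  sqrt( 14 )/14, exp( - 1),  1,sqrt(15 ) /3, 2,  sqrt( 14) , 7,3*E]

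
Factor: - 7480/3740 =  - 2^1= - 2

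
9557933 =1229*7777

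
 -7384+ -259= - 7643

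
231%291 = 231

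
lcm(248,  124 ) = 248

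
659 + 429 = 1088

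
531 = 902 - 371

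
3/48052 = 3/48052 = 0.00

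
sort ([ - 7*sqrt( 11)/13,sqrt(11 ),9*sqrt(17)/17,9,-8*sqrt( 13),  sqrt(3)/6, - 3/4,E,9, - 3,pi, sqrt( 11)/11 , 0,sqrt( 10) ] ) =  [ - 8*sqrt( 13),  -  3,  -  7*sqrt (11 )/13,  -  3/4,0 , sqrt( 3) /6,sqrt( 11)/11 , 9*sqrt( 17)/17, E,pi,sqrt (10), sqrt( 11 ),9,9 ] 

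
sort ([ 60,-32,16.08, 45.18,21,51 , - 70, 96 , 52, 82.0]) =[-70, - 32, 16.08 , 21 , 45.18, 51, 52,  60, 82.0,96] 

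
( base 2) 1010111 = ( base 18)4F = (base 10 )87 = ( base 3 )10020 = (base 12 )73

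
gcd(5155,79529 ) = 1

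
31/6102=31/6102 = 0.01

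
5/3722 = 5/3722 = 0.00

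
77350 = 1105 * 70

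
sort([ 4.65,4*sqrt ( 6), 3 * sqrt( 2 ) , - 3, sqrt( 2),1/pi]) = [ - 3,1/pi,sqrt(2 ), 3*sqrt (2 ),4.65, 4*sqrt(6 )] 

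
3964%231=37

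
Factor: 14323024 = 2^4*895189^1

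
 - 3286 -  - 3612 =326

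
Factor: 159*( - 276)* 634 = -2^3*3^2*23^1* 53^1*317^1 = - 27822456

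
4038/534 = 7 +50/89 = 7.56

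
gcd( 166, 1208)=2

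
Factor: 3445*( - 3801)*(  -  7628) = 2^2*3^1 * 5^1*7^1*13^1* 53^1*181^1*1907^1  =  99884426460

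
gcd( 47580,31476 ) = 732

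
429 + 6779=7208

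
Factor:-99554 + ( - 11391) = -5^1*22189^1 = -110945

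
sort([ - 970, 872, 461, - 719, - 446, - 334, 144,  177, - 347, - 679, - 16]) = [ - 970, -719, - 679 , - 446 , - 347, - 334 , - 16 , 144, 177, 461, 872] 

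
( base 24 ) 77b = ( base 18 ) chh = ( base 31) 4bq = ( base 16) 1073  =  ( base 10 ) 4211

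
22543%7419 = 286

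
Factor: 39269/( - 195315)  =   - 3^(-1)*5^( - 1 )*29^( - 1)*107^1*367^1*449^(- 1 )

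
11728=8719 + 3009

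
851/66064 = 851/66064 = 0.01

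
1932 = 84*23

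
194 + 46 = 240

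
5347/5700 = 5347/5700  =  0.94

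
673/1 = 673= 673.00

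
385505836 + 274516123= 660021959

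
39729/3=13243 = 13243.00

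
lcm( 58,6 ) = 174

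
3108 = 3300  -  192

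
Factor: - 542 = -2^1 * 271^1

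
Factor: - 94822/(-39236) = 47411/19618= 2^(-1)*7^1*13^1 * 17^( -1)*521^1*577^( - 1)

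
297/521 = 297/521 = 0.57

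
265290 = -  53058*( - 5)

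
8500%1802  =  1292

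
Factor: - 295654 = -2^1 * 147827^1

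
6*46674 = 280044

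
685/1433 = 685/1433=0.48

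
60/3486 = 10/581 = 0.02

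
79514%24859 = 4937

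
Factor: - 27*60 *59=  - 95580= - 2^2*3^4* 5^1 * 59^1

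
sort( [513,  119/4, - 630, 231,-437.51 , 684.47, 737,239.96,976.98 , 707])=[ - 630,-437.51, 119/4,  231,239.96, 513,  684.47, 707,737, 976.98 ] 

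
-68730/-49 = 68730/49 = 1402.65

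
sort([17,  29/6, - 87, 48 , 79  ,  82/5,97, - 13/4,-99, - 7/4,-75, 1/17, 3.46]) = [ - 99, - 87,- 75,-13/4, - 7/4, 1/17,3.46,29/6, 82/5, 17, 48, 79, 97]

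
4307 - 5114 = -807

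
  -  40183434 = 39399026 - 79582460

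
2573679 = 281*9159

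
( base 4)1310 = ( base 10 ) 116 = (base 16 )74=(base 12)98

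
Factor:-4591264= -2^5*143477^1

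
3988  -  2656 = 1332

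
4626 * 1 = 4626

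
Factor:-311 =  - 311^1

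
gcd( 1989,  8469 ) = 9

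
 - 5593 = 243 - 5836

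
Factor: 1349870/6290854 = 674935/3145427= 5^1*23^1*29^(  -  1)*5869^1 * 108463^( - 1)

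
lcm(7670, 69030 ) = 69030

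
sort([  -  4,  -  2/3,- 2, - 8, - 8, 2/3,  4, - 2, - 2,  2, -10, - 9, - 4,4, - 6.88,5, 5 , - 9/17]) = [ - 10, - 9,  -  8, - 8, - 6.88, - 4, -4, - 2, - 2, - 2, - 2/3, - 9/17, 2/3, 2,4,4,5,5]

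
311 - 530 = - 219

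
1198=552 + 646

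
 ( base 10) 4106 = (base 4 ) 1000022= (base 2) 1000000001010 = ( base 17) e39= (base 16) 100a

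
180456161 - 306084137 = -125627976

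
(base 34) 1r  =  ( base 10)61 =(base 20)31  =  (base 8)75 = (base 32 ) 1T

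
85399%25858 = 7825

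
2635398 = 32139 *82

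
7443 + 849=8292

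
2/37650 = 1/18825 = 0.00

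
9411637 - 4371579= 5040058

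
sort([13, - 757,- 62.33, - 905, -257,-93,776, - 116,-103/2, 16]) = [ -905, - 757,  -  257, - 116,  -  93,-62.33, -103/2,13, 16,776]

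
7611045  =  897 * 8485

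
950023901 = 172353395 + 777670506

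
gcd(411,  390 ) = 3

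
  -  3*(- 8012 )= 24036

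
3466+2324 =5790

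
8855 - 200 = 8655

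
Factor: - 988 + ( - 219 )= -17^1*71^1 = - 1207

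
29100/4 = 7275 = 7275.00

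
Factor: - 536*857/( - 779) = 459352/779 = 2^3*19^( - 1)*41^( - 1) * 67^1*857^1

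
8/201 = 8/201 = 0.04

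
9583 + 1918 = 11501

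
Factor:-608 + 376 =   -  232 = -2^3*29^1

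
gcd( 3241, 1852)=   463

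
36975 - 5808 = 31167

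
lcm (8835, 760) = 70680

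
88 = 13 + 75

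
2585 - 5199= - 2614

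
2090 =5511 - 3421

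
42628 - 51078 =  - 8450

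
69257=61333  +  7924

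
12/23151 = 4/7717 = 0.00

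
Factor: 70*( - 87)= - 6090 = - 2^1*3^1*5^1*7^1 * 29^1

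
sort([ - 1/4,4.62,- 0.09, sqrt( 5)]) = [ - 1/4 , - 0.09,  sqrt( 5),4.62]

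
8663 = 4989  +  3674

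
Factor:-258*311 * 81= - 2^1*3^5*43^1*311^1 = -6499278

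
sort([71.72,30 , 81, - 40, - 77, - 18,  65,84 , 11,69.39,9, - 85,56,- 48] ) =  [ - 85, - 77, - 48, - 40 , - 18, 9 , 11,30,  56, 65,69.39,71.72, 81, 84]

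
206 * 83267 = 17153002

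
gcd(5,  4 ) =1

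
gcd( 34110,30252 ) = 6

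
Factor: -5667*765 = -3^3*5^1*17^1*1889^1 = -4335255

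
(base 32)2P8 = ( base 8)5450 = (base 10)2856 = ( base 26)45m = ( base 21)6a0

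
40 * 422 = 16880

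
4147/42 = 4147/42 = 98.74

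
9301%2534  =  1699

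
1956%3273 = 1956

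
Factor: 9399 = 3^1*13^1*241^1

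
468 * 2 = 936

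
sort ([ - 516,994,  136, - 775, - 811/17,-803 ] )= [ - 803 ,-775,-516, - 811/17,  136, 994 ]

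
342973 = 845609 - 502636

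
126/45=2 + 4/5 = 2.80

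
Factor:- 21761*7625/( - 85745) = 33185525/17149 =5^2 *11^ ( - 1)*47^1*61^1*463^1*1559^( - 1) 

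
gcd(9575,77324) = 1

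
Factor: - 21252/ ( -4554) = 14/3=2^1*3^( - 1 ) * 7^1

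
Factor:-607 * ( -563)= 563^1 * 607^1 = 341741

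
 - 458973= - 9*50997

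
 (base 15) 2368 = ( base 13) 3569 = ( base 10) 7523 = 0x1D63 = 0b1110101100011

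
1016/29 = 1016/29 = 35.03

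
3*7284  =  21852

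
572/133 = 572/133 = 4.30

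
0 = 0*8722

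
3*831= 2493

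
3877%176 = 5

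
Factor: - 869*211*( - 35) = 5^1*7^1*11^1*79^1 * 211^1 = 6417565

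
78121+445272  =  523393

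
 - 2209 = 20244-22453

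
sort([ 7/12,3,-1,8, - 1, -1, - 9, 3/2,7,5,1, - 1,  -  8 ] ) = [ - 9, - 8, - 1, - 1, - 1, - 1,7/12,1,3/2,3,5,  7,8]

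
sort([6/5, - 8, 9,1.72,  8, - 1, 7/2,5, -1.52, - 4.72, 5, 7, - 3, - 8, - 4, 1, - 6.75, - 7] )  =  [ - 8, - 8, - 7,  -  6.75,-4.72,- 4, - 3,-1.52 ,-1,1, 6/5,  1.72,7/2,5 , 5 , 7,8, 9 ]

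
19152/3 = 6384 = 6384.00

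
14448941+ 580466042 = 594914983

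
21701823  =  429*50587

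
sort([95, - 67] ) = [ - 67, 95 ] 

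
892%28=24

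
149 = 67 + 82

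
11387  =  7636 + 3751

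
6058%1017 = 973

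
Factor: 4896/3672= 2^2*3^( - 1 ) = 4/3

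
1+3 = 4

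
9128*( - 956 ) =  - 8726368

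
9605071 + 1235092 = 10840163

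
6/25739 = 6/25739=0.00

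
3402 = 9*378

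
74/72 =37/36 = 1.03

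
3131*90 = 281790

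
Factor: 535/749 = 5^1*7^( - 1 ) = 5/7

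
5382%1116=918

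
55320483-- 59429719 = 114750202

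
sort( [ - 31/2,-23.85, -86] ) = [ - 86, - 23.85, - 31/2]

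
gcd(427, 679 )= 7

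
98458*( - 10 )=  - 984580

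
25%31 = 25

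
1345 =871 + 474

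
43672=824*53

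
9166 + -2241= 6925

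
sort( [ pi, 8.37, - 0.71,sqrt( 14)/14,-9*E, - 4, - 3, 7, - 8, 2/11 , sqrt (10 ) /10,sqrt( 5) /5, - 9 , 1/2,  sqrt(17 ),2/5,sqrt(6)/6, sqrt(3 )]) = [ -9*E, - 9, - 8, - 4 ,-3, - 0.71,  2/11,sqrt( 14)/14,sqrt(10)/10,2/5,sqrt (6 )/6, sqrt( 5)/5 , 1/2,  sqrt ( 3),pi,sqrt(17),7,8.37]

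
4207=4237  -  30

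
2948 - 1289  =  1659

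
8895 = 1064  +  7831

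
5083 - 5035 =48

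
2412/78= 30 + 12/13 = 30.92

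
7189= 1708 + 5481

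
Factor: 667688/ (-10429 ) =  - 2^3*7^1*10429^ ( - 1)*11923^1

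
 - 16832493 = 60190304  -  77022797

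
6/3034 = 3/1517 = 0.00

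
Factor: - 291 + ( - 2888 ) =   -  3179 = - 11^1*17^2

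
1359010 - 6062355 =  - 4703345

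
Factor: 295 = 5^1*59^1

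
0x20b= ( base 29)i1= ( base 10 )523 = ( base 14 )295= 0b1000001011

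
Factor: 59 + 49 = 2^2*3^3=108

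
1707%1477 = 230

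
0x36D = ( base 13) 526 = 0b1101101101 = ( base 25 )1A2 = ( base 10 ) 877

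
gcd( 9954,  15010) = 158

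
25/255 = 5/51 = 0.10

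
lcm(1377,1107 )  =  56457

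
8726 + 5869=14595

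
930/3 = 310=310.00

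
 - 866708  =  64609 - 931317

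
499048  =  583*856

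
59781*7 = 418467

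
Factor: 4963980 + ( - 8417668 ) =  - 2^3*7^1 * 61673^1 = -3453688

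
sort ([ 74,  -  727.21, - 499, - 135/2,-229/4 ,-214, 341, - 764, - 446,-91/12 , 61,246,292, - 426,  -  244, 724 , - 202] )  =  [ - 764, - 727.21, - 499, - 446,-426, - 244,-214, - 202, - 135/2 , - 229/4,  -  91/12, 61, 74, 246, 292, 341, 724] 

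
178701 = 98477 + 80224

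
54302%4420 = 1262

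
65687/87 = 65687/87 = 755.02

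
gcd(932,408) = 4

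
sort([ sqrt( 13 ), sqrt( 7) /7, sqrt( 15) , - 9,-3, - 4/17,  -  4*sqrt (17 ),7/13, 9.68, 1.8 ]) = [ - 4*sqrt(17 ), - 9, - 3, - 4/17 , sqrt( 7 )/7, 7/13, 1.8,sqrt ( 13), sqrt( 15),9.68 ]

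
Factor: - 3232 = -2^5*101^1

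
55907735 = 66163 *845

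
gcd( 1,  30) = 1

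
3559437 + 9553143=13112580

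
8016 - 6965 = 1051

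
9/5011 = 9/5011= 0.00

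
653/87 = 653/87= 7.51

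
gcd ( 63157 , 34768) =1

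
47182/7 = 6740 + 2/7 = 6740.29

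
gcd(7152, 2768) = 16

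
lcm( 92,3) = 276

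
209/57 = 11/3 = 3.67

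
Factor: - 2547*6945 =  - 3^3 * 5^1*283^1*463^1=-17688915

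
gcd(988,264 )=4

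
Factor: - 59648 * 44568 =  - 2658392064 = - 2^11 * 3^2*233^1*619^1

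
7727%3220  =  1287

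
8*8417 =67336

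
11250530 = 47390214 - 36139684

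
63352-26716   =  36636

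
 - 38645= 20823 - 59468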